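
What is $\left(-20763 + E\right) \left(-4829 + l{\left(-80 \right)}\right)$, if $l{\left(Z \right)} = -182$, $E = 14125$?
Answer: $33263018$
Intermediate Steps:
$\left(-20763 + E\right) \left(-4829 + l{\left(-80 \right)}\right) = \left(-20763 + 14125\right) \left(-4829 - 182\right) = \left(-6638\right) \left(-5011\right) = 33263018$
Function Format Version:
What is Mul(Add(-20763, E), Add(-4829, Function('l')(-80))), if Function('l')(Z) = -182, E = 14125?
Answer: 33263018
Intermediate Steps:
Mul(Add(-20763, E), Add(-4829, Function('l')(-80))) = Mul(Add(-20763, 14125), Add(-4829, -182)) = Mul(-6638, -5011) = 33263018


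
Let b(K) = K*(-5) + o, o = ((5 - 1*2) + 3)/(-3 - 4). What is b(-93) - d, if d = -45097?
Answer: 318928/7 ≈ 45561.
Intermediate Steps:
o = -6/7 (o = ((5 - 2) + 3)/(-7) = (3 + 3)*(-⅐) = 6*(-⅐) = -6/7 ≈ -0.85714)
b(K) = -6/7 - 5*K (b(K) = K*(-5) - 6/7 = -5*K - 6/7 = -6/7 - 5*K)
b(-93) - d = (-6/7 - 5*(-93)) - 1*(-45097) = (-6/7 + 465) + 45097 = 3249/7 + 45097 = 318928/7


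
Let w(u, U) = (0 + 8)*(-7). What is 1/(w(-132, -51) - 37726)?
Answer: -1/37782 ≈ -2.6468e-5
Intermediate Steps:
w(u, U) = -56 (w(u, U) = 8*(-7) = -56)
1/(w(-132, -51) - 37726) = 1/(-56 - 37726) = 1/(-37782) = -1/37782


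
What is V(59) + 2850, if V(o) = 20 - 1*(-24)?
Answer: 2894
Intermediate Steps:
V(o) = 44 (V(o) = 20 + 24 = 44)
V(59) + 2850 = 44 + 2850 = 2894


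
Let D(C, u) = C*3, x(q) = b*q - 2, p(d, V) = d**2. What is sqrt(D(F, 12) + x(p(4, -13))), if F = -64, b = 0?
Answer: I*sqrt(194) ≈ 13.928*I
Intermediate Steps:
x(q) = -2 (x(q) = 0*q - 2 = 0 - 2 = -2)
D(C, u) = 3*C
sqrt(D(F, 12) + x(p(4, -13))) = sqrt(3*(-64) - 2) = sqrt(-192 - 2) = sqrt(-194) = I*sqrt(194)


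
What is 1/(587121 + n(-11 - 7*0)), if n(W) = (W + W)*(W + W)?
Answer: 1/587605 ≈ 1.7018e-6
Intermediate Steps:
n(W) = 4*W² (n(W) = (2*W)*(2*W) = 4*W²)
1/(587121 + n(-11 - 7*0)) = 1/(587121 + 4*(-11 - 7*0)²) = 1/(587121 + 4*(-11 + 0)²) = 1/(587121 + 4*(-11)²) = 1/(587121 + 4*121) = 1/(587121 + 484) = 1/587605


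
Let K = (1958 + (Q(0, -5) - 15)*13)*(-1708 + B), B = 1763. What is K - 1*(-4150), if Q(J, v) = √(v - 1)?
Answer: 101115 + 715*I*√6 ≈ 1.0112e+5 + 1751.4*I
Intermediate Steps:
Q(J, v) = √(-1 + v)
K = 96965 + 715*I*√6 (K = (1958 + (√(-1 - 5) - 15)*13)*(-1708 + 1763) = (1958 + (√(-6) - 15)*13)*55 = (1958 + (I*√6 - 15)*13)*55 = (1958 + (-15 + I*√6)*13)*55 = (1958 + (-195 + 13*I*√6))*55 = (1763 + 13*I*√6)*55 = 96965 + 715*I*√6 ≈ 96965.0 + 1751.4*I)
K - 1*(-4150) = (96965 + 715*I*√6) - 1*(-4150) = (96965 + 715*I*√6) + 4150 = 101115 + 715*I*√6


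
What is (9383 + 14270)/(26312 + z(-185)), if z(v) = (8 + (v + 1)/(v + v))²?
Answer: 115646275/128999912 ≈ 0.89648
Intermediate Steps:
z(v) = (8 + (1 + v)/(2*v))² (z(v) = (8 + (1 + v)/((2*v)))² = (8 + (1 + v)*(1/(2*v)))² = (8 + (1 + v)/(2*v))²)
(9383 + 14270)/(26312 + z(-185)) = (9383 + 14270)/(26312 + (¼)*(1 + 17*(-185))²/(-185)²) = 23653/(26312 + (¼)*(1/34225)*(1 - 3145)²) = 23653/(26312 + (¼)*(1/34225)*(-3144)²) = 23653/(26312 + (¼)*(1/34225)*9884736) = 23653/(26312 + 2471184/34225) = 23653/(902999384/34225) = 23653*(34225/902999384) = 115646275/128999912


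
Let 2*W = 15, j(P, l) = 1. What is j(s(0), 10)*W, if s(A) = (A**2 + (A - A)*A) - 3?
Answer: 15/2 ≈ 7.5000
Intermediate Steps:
s(A) = -3 + A**2 (s(A) = (A**2 + 0*A) - 3 = (A**2 + 0) - 3 = A**2 - 3 = -3 + A**2)
W = 15/2 (W = (1/2)*15 = 15/2 ≈ 7.5000)
j(s(0), 10)*W = 1*(15/2) = 15/2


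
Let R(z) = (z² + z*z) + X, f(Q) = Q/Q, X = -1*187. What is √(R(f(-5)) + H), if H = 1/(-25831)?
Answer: 4*I*√7714970601/25831 ≈ 13.601*I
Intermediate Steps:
X = -187
f(Q) = 1
H = -1/25831 ≈ -3.8713e-5
R(z) = -187 + 2*z² (R(z) = (z² + z*z) - 187 = (z² + z²) - 187 = 2*z² - 187 = -187 + 2*z²)
√(R(f(-5)) + H) = √((-187 + 2*1²) - 1/25831) = √((-187 + 2*1) - 1/25831) = √((-187 + 2) - 1/25831) = √(-185 - 1/25831) = √(-4778736/25831) = 4*I*√7714970601/25831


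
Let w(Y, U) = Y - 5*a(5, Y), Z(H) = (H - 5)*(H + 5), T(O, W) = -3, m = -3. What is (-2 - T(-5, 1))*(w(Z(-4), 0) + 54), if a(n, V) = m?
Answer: 60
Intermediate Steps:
a(n, V) = -3
Z(H) = (-5 + H)*(5 + H)
w(Y, U) = 15 + Y (w(Y, U) = Y - 5*(-3) = Y + 15 = 15 + Y)
(-2 - T(-5, 1))*(w(Z(-4), 0) + 54) = (-2 - 1*(-3))*((15 + (-25 + (-4)²)) + 54) = (-2 + 3)*((15 + (-25 + 16)) + 54) = 1*((15 - 9) + 54) = 1*(6 + 54) = 1*60 = 60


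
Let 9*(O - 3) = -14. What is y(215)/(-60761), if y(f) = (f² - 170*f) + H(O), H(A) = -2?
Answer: -9673/60761 ≈ -0.15920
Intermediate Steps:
O = 13/9 (O = 3 + (⅑)*(-14) = 3 - 14/9 = 13/9 ≈ 1.4444)
y(f) = -2 + f² - 170*f (y(f) = (f² - 170*f) - 2 = -2 + f² - 170*f)
y(215)/(-60761) = (-2 + 215² - 170*215)/(-60761) = (-2 + 46225 - 36550)*(-1/60761) = 9673*(-1/60761) = -9673/60761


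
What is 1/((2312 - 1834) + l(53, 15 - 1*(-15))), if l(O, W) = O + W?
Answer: 1/561 ≈ 0.0017825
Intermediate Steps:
1/((2312 - 1834) + l(53, 15 - 1*(-15))) = 1/((2312 - 1834) + (53 + (15 - 1*(-15)))) = 1/(478 + (53 + (15 + 15))) = 1/(478 + (53 + 30)) = 1/(478 + 83) = 1/561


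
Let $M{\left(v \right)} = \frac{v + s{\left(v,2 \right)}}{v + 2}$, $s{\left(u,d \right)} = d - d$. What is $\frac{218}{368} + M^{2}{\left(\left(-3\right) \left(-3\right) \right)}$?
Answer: $\frac{28093}{22264} \approx 1.2618$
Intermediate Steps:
$s{\left(u,d \right)} = 0$
$M{\left(v \right)} = \frac{v}{2 + v}$ ($M{\left(v \right)} = \frac{v + 0}{v + 2} = \frac{v}{2 + v}$)
$\frac{218}{368} + M^{2}{\left(\left(-3\right) \left(-3\right) \right)} = \frac{218}{368} + \left(\frac{\left(-3\right) \left(-3\right)}{2 - -9}\right)^{2} = 218 \cdot \frac{1}{368} + \left(\frac{9}{2 + 9}\right)^{2} = \frac{109}{184} + \left(\frac{9}{11}\right)^{2} = \frac{109}{184} + \frac{81}{121} = \frac{28093}{22264}$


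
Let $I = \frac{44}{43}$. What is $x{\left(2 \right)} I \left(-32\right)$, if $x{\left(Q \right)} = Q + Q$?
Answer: $- \frac{5632}{43} \approx -130.98$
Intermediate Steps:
$x{\left(Q \right)} = 2 Q$
$I = \frac{44}{43}$ ($I = 44 \cdot \frac{1}{43} = \frac{44}{43} \approx 1.0233$)
$x{\left(2 \right)} I \left(-32\right) = 2 \cdot 2 \cdot \frac{44}{43} \left(-32\right) = 4 \cdot \frac{44}{43} \left(-32\right) = \frac{176}{43} \left(-32\right) = - \frac{5632}{43}$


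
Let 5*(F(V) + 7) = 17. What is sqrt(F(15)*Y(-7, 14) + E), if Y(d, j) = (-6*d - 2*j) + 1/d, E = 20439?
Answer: 3*sqrt(2775185)/35 ≈ 142.79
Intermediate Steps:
F(V) = -18/5 (F(V) = -7 + (1/5)*17 = -7 + 17/5 = -18/5)
Y(d, j) = 1/d - 6*d - 2*j
sqrt(F(15)*Y(-7, 14) + E) = sqrt(-18*(1/(-7) - 6*(-7) - 2*14)/5 + 20439) = sqrt(-18*(-1/7 + 42 - 28)/5 + 20439) = sqrt(-18/5*97/7 + 20439) = sqrt(-1746/35 + 20439) = sqrt(713619/35) = 3*sqrt(2775185)/35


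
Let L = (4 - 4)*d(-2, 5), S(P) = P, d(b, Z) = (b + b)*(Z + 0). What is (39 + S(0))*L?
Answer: 0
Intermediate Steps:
d(b, Z) = 2*Z*b (d(b, Z) = (2*b)*Z = 2*Z*b)
L = 0 (L = (4 - 4)*(2*5*(-2)) = 0*(-20) = 0)
(39 + S(0))*L = (39 + 0)*0 = 39*0 = 0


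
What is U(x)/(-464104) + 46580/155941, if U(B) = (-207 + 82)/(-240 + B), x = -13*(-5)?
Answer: 8901468855/29800581944 ≈ 0.29870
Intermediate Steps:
x = 65
U(B) = -125/(-240 + B)
U(x)/(-464104) + 46580/155941 = -125/(-240 + 65)/(-464104) + 46580/155941 = -125/(-175)*(-1/464104) + 46580*(1/155941) = -125*(-1/175)*(-1/464104) + 2740/9173 = (5/7)*(-1/464104) + 2740/9173 = -5/3248728 + 2740/9173 = 8901468855/29800581944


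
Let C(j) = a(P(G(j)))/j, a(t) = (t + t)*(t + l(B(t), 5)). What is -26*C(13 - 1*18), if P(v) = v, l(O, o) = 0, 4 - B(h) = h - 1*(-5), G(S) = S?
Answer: 260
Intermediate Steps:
B(h) = -1 - h (B(h) = 4 - (h - 1*(-5)) = 4 - (h + 5) = 4 - (5 + h) = 4 + (-5 - h) = -1 - h)
a(t) = 2*t**2 (a(t) = (t + t)*(t + 0) = (2*t)*t = 2*t**2)
C(j) = 2*j (C(j) = (2*j**2)/j = 2*j)
-26*C(13 - 1*18) = -52*(13 - 1*18) = -52*(13 - 18) = -52*(-5) = -26*(-10) = 260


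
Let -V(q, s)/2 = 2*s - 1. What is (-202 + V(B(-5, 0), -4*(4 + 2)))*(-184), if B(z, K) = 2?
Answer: 19136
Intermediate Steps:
V(q, s) = 2 - 4*s (V(q, s) = -2*(2*s - 1) = -2*(-1 + 2*s) = 2 - 4*s)
(-202 + V(B(-5, 0), -4*(4 + 2)))*(-184) = (-202 + (2 - (-16)*(4 + 2)))*(-184) = (-202 + (2 - (-16)*6))*(-184) = (-202 + (2 - 4*(-24)))*(-184) = (-202 + (2 + 96))*(-184) = (-202 + 98)*(-184) = -104*(-184) = 19136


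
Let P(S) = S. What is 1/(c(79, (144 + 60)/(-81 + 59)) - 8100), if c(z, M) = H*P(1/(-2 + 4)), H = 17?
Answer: -2/16183 ≈ -0.00012359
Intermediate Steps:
c(z, M) = 17/2 (c(z, M) = 17/(-2 + 4) = 17/2)
1/(c(79, (144 + 60)/(-81 + 59)) - 8100) = 1/(17/2 - 8100) = 1/(-16183/2) = -2/16183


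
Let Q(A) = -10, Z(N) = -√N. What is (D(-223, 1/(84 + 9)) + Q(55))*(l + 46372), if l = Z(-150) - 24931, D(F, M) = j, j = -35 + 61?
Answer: 343056 - 80*I*√6 ≈ 3.4306e+5 - 195.96*I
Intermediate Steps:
j = 26
D(F, M) = 26
l = -24931 - 5*I*√6 (l = -√(-150) - 24931 = -5*I*√6 - 24931 = -24931 - 5*I*√6 ≈ -24931.0 - 12.247*I)
(D(-223, 1/(84 + 9)) + Q(55))*(l + 46372) = (26 - 10)*((-24931 - 5*I*√6) + 46372) = 16*(21441 - 5*I*√6) = 343056 - 80*I*√6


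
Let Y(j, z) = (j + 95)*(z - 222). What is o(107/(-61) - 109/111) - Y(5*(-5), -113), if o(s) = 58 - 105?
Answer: 23403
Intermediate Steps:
o(s) = -47
Y(j, z) = (-222 + z)*(95 + j) (Y(j, z) = (95 + j)*(-222 + z) = (-222 + z)*(95 + j))
o(107/(-61) - 109/111) - Y(5*(-5), -113) = -47 - (-21090 - 1110*(-5) + 95*(-113) + (5*(-5))*(-113)) = -47 - (-21090 - 222*(-25) - 10735 - 25*(-113)) = -47 - (-21090 + 5550 - 10735 + 2825) = -47 - 1*(-23450) = -47 + 23450 = 23403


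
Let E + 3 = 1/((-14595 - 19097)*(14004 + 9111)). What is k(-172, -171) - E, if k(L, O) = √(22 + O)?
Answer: 2336371741/778790580 + I*√149 ≈ 3.0 + 12.207*I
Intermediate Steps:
E = -2336371741/778790580 (E = -3 + 1/((-14595 - 19097)*(14004 + 9111)) = -3 + 1/(-33692*23115) = -3 + 1/(-778790580) = -3 - 1/778790580 = -2336371741/778790580 ≈ -3.0000)
k(-172, -171) - E = √(22 - 171) - 1*(-2336371741/778790580) = √(-149) + 2336371741/778790580 = I*√149 + 2336371741/778790580 = 2336371741/778790580 + I*√149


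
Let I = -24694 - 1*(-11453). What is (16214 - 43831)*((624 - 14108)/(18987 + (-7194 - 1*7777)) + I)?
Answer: 367232500695/1004 ≈ 3.6577e+8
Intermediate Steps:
I = -13241 (I = -24694 + 11453 = -13241)
(16214 - 43831)*((624 - 14108)/(18987 + (-7194 - 1*7777)) + I) = (16214 - 43831)*((624 - 14108)/(18987 + (-7194 - 1*7777)) - 13241) = -27617*(-13484/(18987 + (-7194 - 7777)) - 13241) = -27617*(-13484/(18987 - 14971) - 13241) = -27617*(-13484/4016 - 13241) = -27617*(-13484*1/4016 - 13241) = -27617*(-3371/1004 - 13241) = -27617*(-13297335/1004) = 367232500695/1004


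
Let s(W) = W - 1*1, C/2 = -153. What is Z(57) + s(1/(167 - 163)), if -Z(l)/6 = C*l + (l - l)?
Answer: 418605/4 ≈ 1.0465e+5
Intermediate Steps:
C = -306 (C = 2*(-153) = -306)
Z(l) = 1836*l (Z(l) = -6*(-306*l + (l - l)) = -6*(-306*l + 0) = -(-1836)*l = 1836*l)
s(W) = -1 + W (s(W) = W - 1 = -1 + W)
Z(57) + s(1/(167 - 163)) = 1836*57 + (-1 + 1/(167 - 163)) = 104652 + (-1 + 1/4) = 104652 - 3/4 = 418605/4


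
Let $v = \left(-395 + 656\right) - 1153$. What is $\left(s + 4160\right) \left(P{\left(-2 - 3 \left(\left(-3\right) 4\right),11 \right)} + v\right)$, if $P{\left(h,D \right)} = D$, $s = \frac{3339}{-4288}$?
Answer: $- \frac{15712406821}{4288} \approx -3.6643 \cdot 10^{6}$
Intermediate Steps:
$s = - \frac{3339}{4288}$ ($s = 3339 \left(- \frac{1}{4288}\right) = - \frac{3339}{4288} \approx -0.77868$)
$v = -892$ ($v = 261 - 1153 = -892$)
$\left(s + 4160\right) \left(P{\left(-2 - 3 \left(\left(-3\right) 4\right),11 \right)} + v\right) = \left(- \frac{3339}{4288} + 4160\right) \left(11 - 892\right) = \frac{17834741}{4288} \left(-881\right) = - \frac{15712406821}{4288}$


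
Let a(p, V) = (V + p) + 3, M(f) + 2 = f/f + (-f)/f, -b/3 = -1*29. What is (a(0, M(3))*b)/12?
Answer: 29/4 ≈ 7.2500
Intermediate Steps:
b = 87 (b = -(-3)*29 = -3*(-29) = 87)
M(f) = -2 (M(f) = -2 + (f/f + (-f)/f) = -2 + (1 - 1) = -2 + 0 = -2)
a(p, V) = 3 + V + p
(a(0, M(3))*b)/12 = ((3 - 2 + 0)*87)/12 = (1*87)*(1/12) = 87*(1/12) = 29/4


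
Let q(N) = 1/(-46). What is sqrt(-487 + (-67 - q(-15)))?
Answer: I*sqrt(1172218)/46 ≈ 23.537*I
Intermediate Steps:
q(N) = -1/46
sqrt(-487 + (-67 - q(-15))) = sqrt(-487 + (-67 - 1*(-1/46))) = sqrt(-487 + (-67 + 1/46)) = sqrt(-487 - 3081/46) = sqrt(-25483/46) = I*sqrt(1172218)/46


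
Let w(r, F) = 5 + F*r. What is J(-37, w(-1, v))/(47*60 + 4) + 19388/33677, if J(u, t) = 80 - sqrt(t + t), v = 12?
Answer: 7180734/11887981 - I*sqrt(14)/2824 ≈ 0.60403 - 0.0013249*I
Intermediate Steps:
J(u, t) = 80 - sqrt(2)*sqrt(t) (J(u, t) = 80 - sqrt(2*t) = 80 - sqrt(2)*sqrt(t))
J(-37, w(-1, v))/(47*60 + 4) + 19388/33677 = (80 - sqrt(2)*sqrt(5 + 12*(-1)))/(47*60 + 4) + 19388/33677 = (80 - sqrt(2)*sqrt(5 - 12))/(2820 + 4) + 19388*(1/33677) = (80 - sqrt(2)*sqrt(-7))/2824 + 19388/33677 = (80 - sqrt(2)*I*sqrt(7))*(1/2824) + 19388/33677 = (80 - I*sqrt(14))*(1/2824) + 19388/33677 = (10/353 - I*sqrt(14)/2824) + 19388/33677 = 7180734/11887981 - I*sqrt(14)/2824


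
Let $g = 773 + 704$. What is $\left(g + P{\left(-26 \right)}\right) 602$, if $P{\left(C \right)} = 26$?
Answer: $904806$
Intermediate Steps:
$g = 1477$
$\left(g + P{\left(-26 \right)}\right) 602 = \left(1477 + 26\right) 602 = 1503 \cdot 602 = 904806$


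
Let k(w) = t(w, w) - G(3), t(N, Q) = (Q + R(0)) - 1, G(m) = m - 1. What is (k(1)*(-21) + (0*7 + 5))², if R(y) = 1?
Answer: 676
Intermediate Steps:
G(m) = -1 + m
t(N, Q) = Q (t(N, Q) = (Q + 1) - 1 = (1 + Q) - 1 = Q)
k(w) = -2 + w (k(w) = w - (-1 + 3) = w - 1*2 = w - 2 = -2 + w)
(k(1)*(-21) + (0*7 + 5))² = ((-2 + 1)*(-21) + (0*7 + 5))² = (-1*(-21) + (0 + 5))² = (21 + 5)² = 26² = 676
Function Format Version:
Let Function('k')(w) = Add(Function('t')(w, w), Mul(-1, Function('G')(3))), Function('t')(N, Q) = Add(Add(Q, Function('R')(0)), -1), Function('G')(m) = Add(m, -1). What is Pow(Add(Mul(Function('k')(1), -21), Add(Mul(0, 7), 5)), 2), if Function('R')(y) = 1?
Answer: 676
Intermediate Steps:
Function('G')(m) = Add(-1, m)
Function('t')(N, Q) = Q (Function('t')(N, Q) = Add(Add(Q, 1), -1) = Add(Add(1, Q), -1) = Q)
Function('k')(w) = Add(-2, w) (Function('k')(w) = Add(w, Mul(-1, Add(-1, 3))) = Add(w, Mul(-1, 2)) = Add(w, -2) = Add(-2, w))
Pow(Add(Mul(Function('k')(1), -21), Add(Mul(0, 7), 5)), 2) = Pow(Add(Mul(Add(-2, 1), -21), Add(Mul(0, 7), 5)), 2) = Pow(Add(Mul(-1, -21), Add(0, 5)), 2) = Pow(Add(21, 5), 2) = Pow(26, 2) = 676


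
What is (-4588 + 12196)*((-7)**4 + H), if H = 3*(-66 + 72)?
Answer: 18403752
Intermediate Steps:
H = 18 (H = 3*6 = 18)
(-4588 + 12196)*((-7)**4 + H) = (-4588 + 12196)*((-7)**4 + 18) = 7608*(2401 + 18) = 7608*2419 = 18403752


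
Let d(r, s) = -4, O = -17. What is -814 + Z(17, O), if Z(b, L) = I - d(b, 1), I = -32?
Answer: -842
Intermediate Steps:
Z(b, L) = -28 (Z(b, L) = -32 - 1*(-4) = -32 + 4 = -28)
-814 + Z(17, O) = -814 - 28 = -842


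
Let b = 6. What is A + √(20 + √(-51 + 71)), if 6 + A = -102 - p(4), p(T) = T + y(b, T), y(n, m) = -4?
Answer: -108 + √(20 + 2*√5) ≈ -103.05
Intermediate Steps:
p(T) = -4 + T (p(T) = T - 4 = -4 + T)
A = -108 (A = -6 + (-102 - (-4 + 4)) = -6 + (-102 - 1*0) = -6 + (-102 + 0) = -6 - 102 = -108)
A + √(20 + √(-51 + 71)) = -108 + √(20 + √(-51 + 71)) = -108 + √(20 + √20) = -108 + √(20 + 2*√5)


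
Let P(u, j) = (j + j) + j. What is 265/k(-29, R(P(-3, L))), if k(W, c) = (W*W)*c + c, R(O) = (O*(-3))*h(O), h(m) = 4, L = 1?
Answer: -265/30312 ≈ -0.0087424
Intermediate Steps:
P(u, j) = 3*j (P(u, j) = 2*j + j = 3*j)
R(O) = -12*O (R(O) = (O*(-3))*4 = -3*O*4 = -12*O)
k(W, c) = c + c*W² (k(W, c) = W²*c + c = c*W² + c = c + c*W²)
265/k(-29, R(P(-3, L))) = 265/(((-36)*(1 + (-29)²))) = 265/(((-12*3)*(1 + 841))) = 265/((-36*842)) = 265/(-30312) = 265*(-1/30312) = -265/30312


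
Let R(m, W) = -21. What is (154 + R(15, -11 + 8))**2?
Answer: 17689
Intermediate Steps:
(154 + R(15, -11 + 8))**2 = (154 - 21)**2 = 133**2 = 17689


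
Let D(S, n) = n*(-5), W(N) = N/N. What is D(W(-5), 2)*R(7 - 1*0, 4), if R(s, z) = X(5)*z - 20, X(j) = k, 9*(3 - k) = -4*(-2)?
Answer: 1040/9 ≈ 115.56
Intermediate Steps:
W(N) = 1
D(S, n) = -5*n
k = 19/9 (k = 3 - (-4)*(-2)/9 = 3 - ⅑*8 = 3 - 8/9 = 19/9 ≈ 2.1111)
X(j) = 19/9
R(s, z) = -20 + 19*z/9 (R(s, z) = 19*z/9 - 20 = -20 + 19*z/9)
D(W(-5), 2)*R(7 - 1*0, 4) = (-5*2)*(-20 + (19/9)*4) = -10*(-20 + 76/9) = -10*(-104/9) = 1040/9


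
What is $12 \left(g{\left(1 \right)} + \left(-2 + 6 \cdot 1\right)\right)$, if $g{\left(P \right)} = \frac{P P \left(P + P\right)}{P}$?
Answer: $72$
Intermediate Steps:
$g{\left(P \right)} = 2 P^{2}$ ($g{\left(P \right)} = \frac{P^{2} \cdot 2 P}{P} = \frac{2 P^{3}}{P} = 2 P^{2}$)
$12 \left(g{\left(1 \right)} + \left(-2 + 6 \cdot 1\right)\right) = 12 \left(2 \cdot 1^{2} + \left(-2 + 6 \cdot 1\right)\right) = 12 \left(2 \cdot 1 + \left(-2 + 6\right)\right) = 12 \left(2 + 4\right) = 12 \cdot 6 = 72$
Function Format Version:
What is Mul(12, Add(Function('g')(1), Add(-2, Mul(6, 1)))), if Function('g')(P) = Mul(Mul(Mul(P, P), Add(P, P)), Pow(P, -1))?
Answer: 72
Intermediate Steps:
Function('g')(P) = Mul(2, Pow(P, 2)) (Function('g')(P) = Mul(Mul(Pow(P, 2), Mul(2, P)), Pow(P, -1)) = Mul(Mul(2, Pow(P, 3)), Pow(P, -1)) = Mul(2, Pow(P, 2)))
Mul(12, Add(Function('g')(1), Add(-2, Mul(6, 1)))) = Mul(12, Add(Mul(2, Pow(1, 2)), Add(-2, Mul(6, 1)))) = Mul(12, Add(Mul(2, 1), Add(-2, 6))) = Mul(12, Add(2, 4)) = Mul(12, 6) = 72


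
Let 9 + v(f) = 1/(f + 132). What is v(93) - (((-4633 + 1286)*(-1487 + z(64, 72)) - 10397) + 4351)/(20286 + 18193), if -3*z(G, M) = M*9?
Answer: -1359007871/8657775 ≈ -156.97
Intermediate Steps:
z(G, M) = -3*M (z(G, M) = -M*9/3 = -3*M)
v(f) = -9 + 1/(132 + f) (v(f) = -9 + 1/(f + 132) = -9 + 1/(132 + f))
v(93) - (((-4633 + 1286)*(-1487 + z(64, 72)) - 10397) + 4351)/(20286 + 18193) = (-1187 - 9*93)/(132 + 93) - (((-4633 + 1286)*(-1487 - 3*72) - 10397) + 4351)/(20286 + 18193) = (-1187 - 837)/225 - ((-3347*(-1487 - 216) - 10397) + 4351)/38479 = (1/225)*(-2024) - ((-3347*(-1703) - 10397) + 4351)/38479 = -2024/225 - ((5699941 - 10397) + 4351)/38479 = -2024/225 - (5689544 + 4351)/38479 = -2024/225 - 5693895/38479 = -1359007871/8657775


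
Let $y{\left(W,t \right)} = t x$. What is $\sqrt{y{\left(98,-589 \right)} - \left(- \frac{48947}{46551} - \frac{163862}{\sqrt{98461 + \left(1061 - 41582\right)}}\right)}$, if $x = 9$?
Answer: $\frac{\sqrt{-2409720546876414308400 + 2571726528741416535 \sqrt{14485}}}{674291235} \approx 67.965 i$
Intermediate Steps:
$y{\left(W,t \right)} = 9 t$ ($y{\left(W,t \right)} = t 9 = 9 t$)
$\sqrt{y{\left(98,-589 \right)} - \left(- \frac{48947}{46551} - \frac{163862}{\sqrt{98461 + \left(1061 - 41582\right)}}\right)} = \sqrt{9 \left(-589\right) - \left(- \frac{48947}{46551} - \frac{163862}{\sqrt{98461 + \left(1061 - 41582\right)}}\right)} = \sqrt{-5301 - \left(- \frac{48947}{46551} - \frac{163862}{\sqrt{98461 - 40521}}\right)} = \sqrt{-5301 + \left(\frac{48947}{46551} + \frac{163862}{\sqrt{57940}}\right)} = \sqrt{-5301 + \left(\frac{48947}{46551} + \frac{163862}{2 \sqrt{14485}}\right)} = \sqrt{-5301 + \left(\frac{48947}{46551} + 163862 \frac{\sqrt{14485}}{28970}\right)} = \sqrt{-5301 + \left(\frac{48947}{46551} + \frac{81931 \sqrt{14485}}{14485}\right)} = \sqrt{- \frac{246717904}{46551} + \frac{81931 \sqrt{14485}}{14485}}$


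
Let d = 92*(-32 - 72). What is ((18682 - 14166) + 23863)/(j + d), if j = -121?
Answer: -28379/9689 ≈ -2.9290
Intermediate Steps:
d = -9568 (d = 92*(-104) = -9568)
((18682 - 14166) + 23863)/(j + d) = ((18682 - 14166) + 23863)/(-121 - 9568) = (4516 + 23863)/(-9689) = 28379*(-1/9689) = -28379/9689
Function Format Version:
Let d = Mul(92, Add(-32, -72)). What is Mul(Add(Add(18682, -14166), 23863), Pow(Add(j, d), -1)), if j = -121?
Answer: Rational(-28379, 9689) ≈ -2.9290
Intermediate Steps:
d = -9568 (d = Mul(92, -104) = -9568)
Mul(Add(Add(18682, -14166), 23863), Pow(Add(j, d), -1)) = Mul(Add(Add(18682, -14166), 23863), Pow(Add(-121, -9568), -1)) = Mul(Add(4516, 23863), Pow(-9689, -1)) = Mul(28379, Rational(-1, 9689)) = Rational(-28379, 9689)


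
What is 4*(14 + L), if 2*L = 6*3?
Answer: 92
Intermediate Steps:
L = 9 (L = (6*3)/2 = (½)*18 = 9)
4*(14 + L) = 4*(14 + 9) = 4*23 = 92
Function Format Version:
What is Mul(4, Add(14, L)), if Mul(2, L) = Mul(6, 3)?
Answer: 92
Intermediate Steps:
L = 9 (L = Mul(Rational(1, 2), Mul(6, 3)) = Mul(Rational(1, 2), 18) = 9)
Mul(4, Add(14, L)) = Mul(4, Add(14, 9)) = Mul(4, 23) = 92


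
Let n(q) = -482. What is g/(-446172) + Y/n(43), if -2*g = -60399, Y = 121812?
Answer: -18121219941/71684968 ≈ -252.79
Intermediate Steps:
g = 60399/2 (g = -½*(-60399) = 60399/2 ≈ 30200.)
g/(-446172) + Y/n(43) = (60399/2)/(-446172) + 121812/(-482) = (60399/2)*(-1/446172) + 121812*(-1/482) = -20133/297448 - 60906/241 = -18121219941/71684968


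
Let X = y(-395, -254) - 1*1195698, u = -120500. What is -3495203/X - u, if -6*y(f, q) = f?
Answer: 864463027718/7173793 ≈ 1.2050e+5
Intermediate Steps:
y(f, q) = -f/6
X = -7173793/6 (X = -1/6*(-395) - 1*1195698 = 395/6 - 1195698 = -7173793/6 ≈ -1.1956e+6)
-3495203/X - u = -3495203/(-7173793/6) - 1*(-120500) = -3495203*(-6/7173793) + 120500 = 20971218/7173793 + 120500 = 864463027718/7173793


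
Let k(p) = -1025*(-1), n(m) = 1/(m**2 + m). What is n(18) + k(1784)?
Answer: 350551/342 ≈ 1025.0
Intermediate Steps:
n(m) = 1/(m + m**2)
k(p) = 1025
n(18) + k(1784) = 1/(18*(1 + 18)) + 1025 = (1/18)/19 + 1025 = (1/18)*(1/19) + 1025 = 1/342 + 1025 = 350551/342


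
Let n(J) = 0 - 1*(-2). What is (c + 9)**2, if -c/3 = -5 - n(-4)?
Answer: 900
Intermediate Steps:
n(J) = 2 (n(J) = 0 + 2 = 2)
c = 21 (c = -3*(-5 - 1*2) = -3*(-5 - 2) = -3*(-7) = 21)
(c + 9)**2 = (21 + 9)**2 = 30**2 = 900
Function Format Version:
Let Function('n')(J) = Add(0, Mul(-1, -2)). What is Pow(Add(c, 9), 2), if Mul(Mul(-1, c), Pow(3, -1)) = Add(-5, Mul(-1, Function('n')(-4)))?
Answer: 900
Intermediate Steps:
Function('n')(J) = 2 (Function('n')(J) = Add(0, 2) = 2)
c = 21 (c = Mul(-3, Add(-5, Mul(-1, 2))) = Mul(-3, Add(-5, -2)) = Mul(-3, -7) = 21)
Pow(Add(c, 9), 2) = Pow(Add(21, 9), 2) = Pow(30, 2) = 900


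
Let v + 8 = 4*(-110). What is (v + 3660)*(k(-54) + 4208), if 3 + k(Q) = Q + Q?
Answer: 13159564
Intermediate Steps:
v = -448 (v = -8 + 4*(-110) = -8 - 440 = -448)
k(Q) = -3 + 2*Q (k(Q) = -3 + (Q + Q) = -3 + 2*Q)
(v + 3660)*(k(-54) + 4208) = (-448 + 3660)*((-3 + 2*(-54)) + 4208) = 3212*((-3 - 108) + 4208) = 3212*(-111 + 4208) = 3212*4097 = 13159564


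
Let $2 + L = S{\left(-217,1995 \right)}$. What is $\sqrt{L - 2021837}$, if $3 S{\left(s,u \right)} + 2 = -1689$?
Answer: $\frac{2 i \sqrt{4550406}}{3} \approx 1422.1 i$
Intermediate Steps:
$S{\left(s,u \right)} = - \frac{1691}{3}$ ($S{\left(s,u \right)} = - \frac{2}{3} + \frac{1}{3} \left(-1689\right) = - \frac{2}{3} - 563 = - \frac{1691}{3}$)
$L = - \frac{1697}{3}$ ($L = -2 - \frac{1691}{3} = - \frac{1697}{3} \approx -565.67$)
$\sqrt{L - 2021837} = \sqrt{- \frac{1697}{3} - 2021837} = \sqrt{- \frac{6067208}{3}} = \frac{2 i \sqrt{4550406}}{3}$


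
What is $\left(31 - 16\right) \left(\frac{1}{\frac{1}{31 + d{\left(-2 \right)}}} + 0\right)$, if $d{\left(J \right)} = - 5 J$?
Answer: $615$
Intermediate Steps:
$\left(31 - 16\right) \left(\frac{1}{\frac{1}{31 + d{\left(-2 \right)}}} + 0\right) = \left(31 - 16\right) \left(\frac{1}{\frac{1}{31 - -10}} + 0\right) = \left(31 - 16\right) \left(\frac{1}{\frac{1}{31 + 10}} + 0\right) = 15 \left(\frac{1}{\frac{1}{41}} + 0\right) = 15 \left(41 + 0\right) = 15 \cdot 41 = 615$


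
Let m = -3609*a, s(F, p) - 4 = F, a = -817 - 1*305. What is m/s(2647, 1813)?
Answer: 368118/241 ≈ 1527.5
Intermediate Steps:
a = -1122 (a = -817 - 305 = -1122)
s(F, p) = 4 + F
m = 4049298 (m = -3609*(-1122) = 4049298)
m/s(2647, 1813) = 4049298/(4 + 2647) = 4049298/2651 = 4049298*(1/2651) = 368118/241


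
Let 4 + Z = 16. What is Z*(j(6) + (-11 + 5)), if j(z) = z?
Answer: 0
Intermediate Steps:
Z = 12 (Z = -4 + 16 = 12)
Z*(j(6) + (-11 + 5)) = 12*(6 + (-11 + 5)) = 12*(6 - 6) = 12*0 = 0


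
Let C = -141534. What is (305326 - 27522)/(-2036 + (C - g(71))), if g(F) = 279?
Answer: -277804/143849 ≈ -1.9312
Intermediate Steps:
(305326 - 27522)/(-2036 + (C - g(71))) = (305326 - 27522)/(-2036 + (-141534 - 1*279)) = 277804/(-2036 + (-141534 - 279)) = 277804/(-2036 - 141813) = 277804/(-143849) = 277804*(-1/143849) = -277804/143849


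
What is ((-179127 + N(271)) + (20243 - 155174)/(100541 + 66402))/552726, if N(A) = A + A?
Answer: -14906825293/46136868309 ≈ -0.32310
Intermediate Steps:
N(A) = 2*A
((-179127 + N(271)) + (20243 - 155174)/(100541 + 66402))/552726 = ((-179127 + 2*271) + (20243 - 155174)/(100541 + 66402))/552726 = ((-179127 + 542) - 134931/166943)*(1/552726) = (-178585 - 134931*1/166943)*(1/552726) = (-178585 - 134931/166943)*(1/552726) = -29813650586/166943*1/552726 = -14906825293/46136868309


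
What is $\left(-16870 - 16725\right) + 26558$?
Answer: $-7037$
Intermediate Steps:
$\left(-16870 - 16725\right) + 26558 = -33595 + 26558 = -7037$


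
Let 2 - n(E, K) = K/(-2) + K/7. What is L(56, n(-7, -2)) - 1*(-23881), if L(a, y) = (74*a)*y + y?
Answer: 204472/7 ≈ 29210.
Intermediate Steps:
n(E, K) = 2 + 5*K/14 (n(E, K) = 2 - (K/(-2) + K/7) = 2 - (K*(-½) + K*(⅐)) = 2 - (-K/2 + K/7) = 2 - (-5)*K/14 = 2 + 5*K/14)
L(a, y) = y + 74*a*y (L(a, y) = 74*a*y + y = y + 74*a*y)
L(56, n(-7, -2)) - 1*(-23881) = (2 + (5/14)*(-2))*(1 + 74*56) - 1*(-23881) = (2 - 5/7)*(1 + 4144) + 23881 = (9/7)*4145 + 23881 = 37305/7 + 23881 = 204472/7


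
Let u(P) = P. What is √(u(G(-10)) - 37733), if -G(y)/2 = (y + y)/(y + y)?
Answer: I*√37735 ≈ 194.25*I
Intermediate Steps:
G(y) = -2 (G(y) = -2*(y + y)/(y + y) = -2*2*y/(2*y) = -2*2*y*1/(2*y) = -2*1 = -2)
√(u(G(-10)) - 37733) = √(-2 - 37733) = √(-37735) = I*√37735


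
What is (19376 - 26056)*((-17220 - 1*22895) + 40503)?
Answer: -2591840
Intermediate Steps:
(19376 - 26056)*((-17220 - 1*22895) + 40503) = -6680*((-17220 - 22895) + 40503) = -6680*(-40115 + 40503) = -6680*388 = -2591840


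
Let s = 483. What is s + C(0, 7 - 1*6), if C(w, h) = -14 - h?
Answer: 468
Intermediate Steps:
s + C(0, 7 - 1*6) = 483 + (-14 - (7 - 1*6)) = 483 + (-14 - (7 - 6)) = 483 + (-14 - 1*1) = 483 + (-14 - 1) = 483 - 15 = 468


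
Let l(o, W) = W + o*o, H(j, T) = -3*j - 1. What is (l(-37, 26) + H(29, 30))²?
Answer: 1708249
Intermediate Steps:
H(j, T) = -1 - 3*j
l(o, W) = W + o²
(l(-37, 26) + H(29, 30))² = ((26 + (-37)²) + (-1 - 3*29))² = ((26 + 1369) + (-1 - 87))² = (1395 - 88)² = 1307² = 1708249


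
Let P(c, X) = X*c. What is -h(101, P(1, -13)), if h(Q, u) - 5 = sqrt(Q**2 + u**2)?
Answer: -5 - sqrt(10370) ≈ -106.83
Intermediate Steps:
h(Q, u) = 5 + sqrt(Q**2 + u**2)
-h(101, P(1, -13)) = -(5 + sqrt(101**2 + (-13*1)**2)) = -(5 + sqrt(10201 + (-13)**2)) = -(5 + sqrt(10201 + 169)) = -(5 + sqrt(10370)) = -5 - sqrt(10370)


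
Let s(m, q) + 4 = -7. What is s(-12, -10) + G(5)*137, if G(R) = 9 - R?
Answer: 537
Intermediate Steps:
s(m, q) = -11 (s(m, q) = -4 - 7 = -11)
s(-12, -10) + G(5)*137 = -11 + (9 - 1*5)*137 = -11 + (9 - 5)*137 = -11 + 4*137 = -11 + 548 = 537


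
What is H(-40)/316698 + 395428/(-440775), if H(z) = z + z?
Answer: -20877753124/23265426825 ≈ -0.89737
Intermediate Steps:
H(z) = 2*z
H(-40)/316698 + 395428/(-440775) = (2*(-40))/316698 + 395428/(-440775) = -80*1/316698 + 395428*(-1/440775) = -40/158349 - 395428/440775 = -20877753124/23265426825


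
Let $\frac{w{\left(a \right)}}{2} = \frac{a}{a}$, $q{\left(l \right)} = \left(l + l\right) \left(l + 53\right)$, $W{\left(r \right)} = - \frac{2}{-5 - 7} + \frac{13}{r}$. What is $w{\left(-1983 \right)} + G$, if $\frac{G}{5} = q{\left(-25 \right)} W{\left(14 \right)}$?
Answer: $- \frac{22994}{3} \approx -7664.7$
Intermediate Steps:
$W{\left(r \right)} = \frac{1}{6} + \frac{13}{r}$ ($W{\left(r \right)} = - \frac{2}{-5 - 7} + \frac{13}{r} = - \frac{2}{-12} + \frac{13}{r} = \left(-2\right) \left(- \frac{1}{12}\right) + \frac{13}{r} = \frac{1}{6} + \frac{13}{r}$)
$q{\left(l \right)} = 2 l \left(53 + l\right)$
$w{\left(a \right)} = 2$ ($w{\left(a \right)} = 2 \frac{a}{a} = 2 \cdot 1 = 2$)
$G = - \frac{23000}{3}$ ($G = 5 \cdot 2 \left(-25\right) \left(53 - 25\right) \frac{78 + 14}{6 \cdot 14} = 5 \cdot 2 \left(-25\right) 28 \cdot \frac{1}{6} \cdot \frac{1}{14} \cdot 92 = 5 \left(\left(-1400\right) \frac{23}{21}\right) = 5 \left(- \frac{4600}{3}\right) = - \frac{23000}{3} \approx -7666.7$)
$w{\left(-1983 \right)} + G = 2 - \frac{23000}{3} = - \frac{22994}{3}$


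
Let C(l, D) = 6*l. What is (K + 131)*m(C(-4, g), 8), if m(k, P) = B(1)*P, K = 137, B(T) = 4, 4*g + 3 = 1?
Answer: 8576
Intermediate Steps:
g = -½ (g = -¾ + (¼)*1 = -¾ + ¼ = -½ ≈ -0.50000)
m(k, P) = 4*P
(K + 131)*m(C(-4, g), 8) = (137 + 131)*(4*8) = 268*32 = 8576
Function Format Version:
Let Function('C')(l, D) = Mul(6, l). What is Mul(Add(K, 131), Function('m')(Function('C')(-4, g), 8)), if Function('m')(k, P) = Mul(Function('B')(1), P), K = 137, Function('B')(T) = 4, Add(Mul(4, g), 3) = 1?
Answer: 8576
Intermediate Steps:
g = Rational(-1, 2) (g = Add(Rational(-3, 4), Mul(Rational(1, 4), 1)) = Add(Rational(-3, 4), Rational(1, 4)) = Rational(-1, 2) ≈ -0.50000)
Function('m')(k, P) = Mul(4, P)
Mul(Add(K, 131), Function('m')(Function('C')(-4, g), 8)) = Mul(Add(137, 131), Mul(4, 8)) = Mul(268, 32) = 8576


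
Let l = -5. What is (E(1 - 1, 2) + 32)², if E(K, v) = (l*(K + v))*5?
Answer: 324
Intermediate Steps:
E(K, v) = -25*K - 25*v (E(K, v) = -5*(K + v)*5 = (-5*K - 5*v)*5 = -25*K - 25*v)
(E(1 - 1, 2) + 32)² = ((-25*(1 - 1) - 25*2) + 32)² = ((-25*0 - 50) + 32)² = ((0 - 50) + 32)² = (-50 + 32)² = (-18)² = 324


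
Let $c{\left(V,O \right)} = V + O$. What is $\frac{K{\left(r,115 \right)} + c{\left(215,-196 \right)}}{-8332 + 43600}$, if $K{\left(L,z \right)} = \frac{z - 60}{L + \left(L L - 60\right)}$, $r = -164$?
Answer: $\frac{168941}{313556032} \approx 0.00053879$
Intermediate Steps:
$K{\left(L,z \right)} = \frac{-60 + z}{-60 + L + L^{2}}$ ($K{\left(L,z \right)} = \frac{-60 + z}{L + \left(L^{2} - 60\right)} = \frac{-60 + z}{L + \left(-60 + L^{2}\right)} = \frac{-60 + z}{-60 + L + L^{2}}$)
$c{\left(V,O \right)} = O + V$
$\frac{K{\left(r,115 \right)} + c{\left(215,-196 \right)}}{-8332 + 43600} = \frac{\frac{-60 + 115}{-60 - 164 + \left(-164\right)^{2}} + \left(-196 + 215\right)}{-8332 + 43600} = \frac{\frac{1}{-60 - 164 + 26896} \cdot 55 + 19}{35268} = \left(\frac{1}{26672} \cdot 55 + 19\right) \frac{1}{35268} = \left(\frac{55}{26672} + 19\right) \frac{1}{35268} = \frac{506823}{26672} \cdot \frac{1}{35268} = \frac{168941}{313556032}$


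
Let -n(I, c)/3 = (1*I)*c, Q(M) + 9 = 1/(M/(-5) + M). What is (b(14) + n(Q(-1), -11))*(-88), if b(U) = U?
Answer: 28534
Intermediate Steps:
Q(M) = -9 + 5/(4*M) (Q(M) = -9 + 1/(M/(-5) + M) = -9 + 1/(M*(-1/5) + M) = -9 + 1/(-M/5 + M) = -9 + 1/(4*M/5) = -9 + 5/(4*M))
n(I, c) = -3*I*c (n(I, c) = -3*1*I*c = -3*I*c)
(b(14) + n(Q(-1), -11))*(-88) = (14 - 3*(-9 + (5/4)/(-1))*(-11))*(-88) = (14 - 3*(-9 + (5/4)*(-1))*(-11))*(-88) = (14 - 3*(-9 - 5/4)*(-11))*(-88) = (14 - 3*(-41/4)*(-11))*(-88) = (14 - 1353/4)*(-88) = -1297/4*(-88) = 28534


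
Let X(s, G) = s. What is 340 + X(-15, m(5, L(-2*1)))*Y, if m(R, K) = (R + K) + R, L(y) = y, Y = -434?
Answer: 6850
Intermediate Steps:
m(R, K) = K + 2*R (m(R, K) = (K + R) + R = K + 2*R)
340 + X(-15, m(5, L(-2*1)))*Y = 340 - 15*(-434) = 340 + 6510 = 6850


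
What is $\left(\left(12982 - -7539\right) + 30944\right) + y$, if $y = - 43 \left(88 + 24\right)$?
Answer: $46649$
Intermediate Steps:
$y = -4816$ ($y = \left(-43\right) 112 = -4816$)
$\left(\left(12982 - -7539\right) + 30944\right) + y = \left(\left(12982 - -7539\right) + 30944\right) - 4816 = \left(\left(12982 + 7539\right) + 30944\right) - 4816 = \left(20521 + 30944\right) - 4816 = 51465 - 4816 = 46649$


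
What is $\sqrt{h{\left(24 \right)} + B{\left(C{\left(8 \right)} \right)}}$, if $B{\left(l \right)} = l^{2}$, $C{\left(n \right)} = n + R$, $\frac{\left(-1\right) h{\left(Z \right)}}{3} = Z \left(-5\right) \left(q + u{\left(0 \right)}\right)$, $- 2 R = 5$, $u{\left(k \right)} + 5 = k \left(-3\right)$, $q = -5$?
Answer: $\frac{i \sqrt{14279}}{2} \approx 59.747 i$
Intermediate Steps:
$u{\left(k \right)} = -5 - 3 k$ ($u{\left(k \right)} = -5 + k \left(-3\right) = -5 - 3 k$)
$R = - \frac{5}{2}$ ($R = \left(- \frac{1}{2}\right) 5 = - \frac{5}{2} \approx -2.5$)
$h{\left(Z \right)} = - 150 Z$ ($h{\left(Z \right)} = - 3 Z \left(-5\right) \left(-5 - 5\right) = - 3 - 5 Z \left(-5 + \left(-5 + 0\right)\right) = - 3 - 5 Z \left(-5 - 5\right) = - 3 - 5 Z \left(-10\right) = - 3 \cdot 50 Z = - 150 Z$)
$C{\left(n \right)} = - \frac{5}{2} + n$ ($C{\left(n \right)} = n - \frac{5}{2} = - \frac{5}{2} + n$)
$\sqrt{h{\left(24 \right)} + B{\left(C{\left(8 \right)} \right)}} = \sqrt{\left(-150\right) 24 + \left(- \frac{5}{2} + 8\right)^{2}} = \sqrt{-3600 + \left(\frac{11}{2}\right)^{2}} = \sqrt{-3600 + \frac{121}{4}} = \sqrt{- \frac{14279}{4}} = \frac{i \sqrt{14279}}{2}$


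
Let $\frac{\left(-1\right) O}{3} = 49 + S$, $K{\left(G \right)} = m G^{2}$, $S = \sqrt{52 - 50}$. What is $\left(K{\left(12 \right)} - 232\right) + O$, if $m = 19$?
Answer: $2357 - 3 \sqrt{2} \approx 2352.8$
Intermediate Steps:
$S = \sqrt{2} \approx 1.4142$
$K{\left(G \right)} = 19 G^{2}$
$O = -147 - 3 \sqrt{2}$ ($O = - 3 \left(49 + \sqrt{2}\right) = -147 - 3 \sqrt{2} \approx -151.24$)
$\left(K{\left(12 \right)} - 232\right) + O = \left(19 \cdot 12^{2} - 232\right) - \left(147 + 3 \sqrt{2}\right) = \left(19 \cdot 144 - 232\right) - \left(147 + 3 \sqrt{2}\right) = \left(2736 - 232\right) - \left(147 + 3 \sqrt{2}\right) = 2504 - \left(147 + 3 \sqrt{2}\right) = 2357 - 3 \sqrt{2}$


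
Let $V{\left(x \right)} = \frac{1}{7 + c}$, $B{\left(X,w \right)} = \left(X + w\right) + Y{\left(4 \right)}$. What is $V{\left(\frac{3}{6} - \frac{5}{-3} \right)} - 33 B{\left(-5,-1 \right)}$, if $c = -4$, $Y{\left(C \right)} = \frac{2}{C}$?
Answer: $\frac{1091}{6} \approx 181.83$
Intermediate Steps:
$B{\left(X,w \right)} = \frac{1}{2} + X + w$ ($B{\left(X,w \right)} = \left(X + w\right) + \frac{2}{4} = \left(X + w\right) + 2 \cdot \frac{1}{4} = \left(X + w\right) + \frac{1}{2} = \frac{1}{2} + X + w$)
$V{\left(x \right)} = \frac{1}{3}$ ($V{\left(x \right)} = \frac{1}{7 - 4} = \frac{1}{3}$)
$V{\left(\frac{3}{6} - \frac{5}{-3} \right)} - 33 B{\left(-5,-1 \right)} = \frac{1}{3} - 33 \left(\frac{1}{2} - 5 - 1\right) = \frac{1}{3} - - \frac{363}{2} = \frac{1}{3} + \frac{363}{2} = \frac{1091}{6}$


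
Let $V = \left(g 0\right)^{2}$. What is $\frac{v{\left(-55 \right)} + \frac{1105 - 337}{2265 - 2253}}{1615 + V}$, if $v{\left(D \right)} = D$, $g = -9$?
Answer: $\frac{9}{1615} \approx 0.0055728$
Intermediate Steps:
$V = 0$ ($V = \left(\left(-9\right) 0\right)^{2} = 0^{2} = 0$)
$\frac{v{\left(-55 \right)} + \frac{1105 - 337}{2265 - 2253}}{1615 + V} = \frac{-55 + \frac{1105 - 337}{2265 - 2253}}{1615 + 0} = \frac{-55 + \frac{768}{12}}{1615} = \left(-55 + 768 \cdot \frac{1}{12}\right) \frac{1}{1615} = \left(-55 + 64\right) \frac{1}{1615} = 9 \cdot \frac{1}{1615} = \frac{9}{1615}$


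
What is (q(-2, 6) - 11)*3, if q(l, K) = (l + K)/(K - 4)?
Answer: -27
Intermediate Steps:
q(l, K) = (K + l)/(-4 + K)
(q(-2, 6) - 11)*3 = ((6 - 2)/(-4 + 6) - 11)*3 = (4/2 - 11)*3 = ((½)*4 - 11)*3 = (2 - 11)*3 = -9*3 = -27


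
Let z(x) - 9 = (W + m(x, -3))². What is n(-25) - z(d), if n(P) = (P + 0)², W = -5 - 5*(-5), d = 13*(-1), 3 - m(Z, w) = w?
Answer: -60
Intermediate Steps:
m(Z, w) = 3 - w
d = -13
W = 20 (W = -5 + 25 = 20)
n(P) = P²
z(x) = 685 (z(x) = 9 + (20 + (3 - 1*(-3)))² = 9 + (20 + (3 + 3))² = 9 + (20 + 6)² = 9 + 26² = 9 + 676 = 685)
n(-25) - z(d) = (-25)² - 1*685 = 625 - 685 = -60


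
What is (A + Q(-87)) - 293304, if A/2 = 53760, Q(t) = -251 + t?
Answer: -186122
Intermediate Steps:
A = 107520 (A = 2*53760 = 107520)
(A + Q(-87)) - 293304 = (107520 + (-251 - 87)) - 293304 = (107520 - 338) - 293304 = 107182 - 293304 = -186122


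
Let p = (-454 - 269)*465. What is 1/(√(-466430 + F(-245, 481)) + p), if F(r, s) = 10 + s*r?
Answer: -22413/7535177486 - I*√584265/113027662290 ≈ -2.9744e-6 - 6.7627e-9*I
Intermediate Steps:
F(r, s) = 10 + r*s
p = -336195 (p = -723*465 = -336195)
1/(√(-466430 + F(-245, 481)) + p) = 1/(√(-466430 + (10 - 245*481)) - 336195) = 1/(√(-466430 + (10 - 117845)) - 336195) = 1/(√(-466430 - 117835) - 336195) = 1/(√(-584265) - 336195) = 1/(I*√584265 - 336195) = 1/(-336195 + I*√584265)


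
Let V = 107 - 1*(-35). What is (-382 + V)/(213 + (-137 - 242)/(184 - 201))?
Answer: -51/50 ≈ -1.0200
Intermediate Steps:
V = 142 (V = 107 + 35 = 142)
(-382 + V)/(213 + (-137 - 242)/(184 - 201)) = (-382 + 142)/(213 + (-137 - 242)/(184 - 201)) = -240/(213 - 379/(-17)) = -240/(213 - 379*(-1/17)) = -240/(213 + 379/17) = -240/4000/17 = -240*17/4000 = -51/50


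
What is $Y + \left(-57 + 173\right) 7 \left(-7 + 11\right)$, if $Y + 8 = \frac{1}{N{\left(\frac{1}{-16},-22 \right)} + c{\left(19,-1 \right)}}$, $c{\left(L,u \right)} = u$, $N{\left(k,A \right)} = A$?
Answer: $\frac{74519}{23} \approx 3240.0$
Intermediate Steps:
$Y = - \frac{185}{23}$ ($Y = -8 + \frac{1}{-22 - 1} = -8 + \frac{1}{-23} = -8 - \frac{1}{23} = - \frac{185}{23} \approx -8.0435$)
$Y + \left(-57 + 173\right) 7 \left(-7 + 11\right) = - \frac{185}{23} + \left(-57 + 173\right) 7 \left(-7 + 11\right) = - \frac{185}{23} + 116 \cdot 7 \cdot 4 = - \frac{185}{23} + 116 \cdot 28 = - \frac{185}{23} + 3248 = \frac{74519}{23}$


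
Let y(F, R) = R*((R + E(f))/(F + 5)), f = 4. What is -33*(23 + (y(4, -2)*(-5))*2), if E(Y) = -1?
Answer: -539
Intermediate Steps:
y(F, R) = R*(-1 + R)/(5 + F) (y(F, R) = R*((R - 1)/(F + 5)) = R*((-1 + R)/(5 + F)) = R*(-1 + R)/(5 + F))
-33*(23 + (y(4, -2)*(-5))*2) = -33*(23 + (-2*(-1 - 2)/(5 + 4)*(-5))*2) = -33*(23 + (-2*(-3)/9*(-5))*2) = -33*(23 + (-2*1/9*(-3)*(-5))*2) = -33*(23 + ((2/3)*(-5))*2) = -33*(23 - 10/3*2) = -33*(23 - 20/3) = -33*49/3 = -539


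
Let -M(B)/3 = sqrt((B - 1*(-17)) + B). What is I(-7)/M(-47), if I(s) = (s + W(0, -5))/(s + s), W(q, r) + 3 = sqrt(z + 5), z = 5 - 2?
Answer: I*sqrt(77)*(5 - sqrt(2))/1617 ≈ 0.019459*I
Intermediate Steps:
z = 3
W(q, r) = -3 + 2*sqrt(2) (W(q, r) = -3 + sqrt(3 + 5) = -3 + sqrt(8) = -3 + 2*sqrt(2))
M(B) = -3*sqrt(17 + 2*B) (M(B) = -3*sqrt((B - 1*(-17)) + B) = -3*sqrt((B + 17) + B) = -3*sqrt((17 + B) + B) = -3*sqrt(17 + 2*B))
I(s) = (-3 + s + 2*sqrt(2))/(2*s) (I(s) = (s + (-3 + 2*sqrt(2)))/(s + s) = (-3 + s + 2*sqrt(2))/((2*s)) = (-3 + s + 2*sqrt(2))*(1/(2*s)) = (-3 + s + 2*sqrt(2))/(2*s))
I(-7)/M(-47) = ((1/2)*(-3 - 7 + 2*sqrt(2))/(-7))/((-3*sqrt(17 + 2*(-47)))) = ((1/2)*(-1/7)*(-10 + 2*sqrt(2)))/((-3*sqrt(17 - 94))) = (5/7 - sqrt(2)/7)/((-3*I*sqrt(77))) = (5/7 - sqrt(2)/7)*(I*sqrt(77)/231) = I*sqrt(77)*(5/7 - sqrt(2)/7)/231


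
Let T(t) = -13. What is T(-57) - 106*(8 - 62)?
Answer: 5711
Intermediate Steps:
T(-57) - 106*(8 - 62) = -13 - 106*(8 - 62) = -13 - 106*(-54) = -13 + 5724 = 5711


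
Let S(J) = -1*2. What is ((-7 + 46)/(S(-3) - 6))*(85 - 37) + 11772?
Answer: 11538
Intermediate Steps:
S(J) = -2
((-7 + 46)/(S(-3) - 6))*(85 - 37) + 11772 = ((-7 + 46)/(-2 - 6))*(85 - 37) + 11772 = (39/(-8))*48 + 11772 = (39*(-⅛))*48 + 11772 = -39/8*48 + 11772 = -234 + 11772 = 11538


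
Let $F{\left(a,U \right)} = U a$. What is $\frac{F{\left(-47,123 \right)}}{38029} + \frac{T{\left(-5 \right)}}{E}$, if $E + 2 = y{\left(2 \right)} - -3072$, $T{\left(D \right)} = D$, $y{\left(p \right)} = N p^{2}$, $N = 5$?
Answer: $- \frac{3610687}{23501922} \approx -0.15363$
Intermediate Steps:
$y{\left(p \right)} = 5 p^{2}$
$E = 3090$ ($E = -2 + \left(5 \cdot 2^{2} - -3072\right) = -2 + \left(5 \cdot 4 + 3072\right) = -2 + \left(20 + 3072\right) = -2 + 3092 = 3090$)
$\frac{F{\left(-47,123 \right)}}{38029} + \frac{T{\left(-5 \right)}}{E} = \frac{123 \left(-47\right)}{38029} - \frac{5}{3090} = \left(-5781\right) \frac{1}{38029} - \frac{1}{618} = - \frac{5781}{38029} - \frac{1}{618} = - \frac{3610687}{23501922}$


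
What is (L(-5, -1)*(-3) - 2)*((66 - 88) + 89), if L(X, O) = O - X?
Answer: -938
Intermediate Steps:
(L(-5, -1)*(-3) - 2)*((66 - 88) + 89) = ((-1 - 1*(-5))*(-3) - 2)*((66 - 88) + 89) = ((-1 + 5)*(-3) - 2)*(-22 + 89) = (4*(-3) - 2)*67 = (-12 - 2)*67 = -14*67 = -938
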